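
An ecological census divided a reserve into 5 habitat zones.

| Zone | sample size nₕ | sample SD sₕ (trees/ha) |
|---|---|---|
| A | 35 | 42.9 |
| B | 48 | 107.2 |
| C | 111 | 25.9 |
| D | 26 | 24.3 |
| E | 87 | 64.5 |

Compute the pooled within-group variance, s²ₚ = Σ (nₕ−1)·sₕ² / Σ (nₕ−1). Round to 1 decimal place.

3473.6

Degrees of freedom: 34 + 47 + 110 + 25 + 86 = 302.
Σ(nₕ−1)sₕ² = 34·1840.41 + 47·11491.84 + 110·670.81 + 25·590.49 + 86·4160.25 = 1049023.27.
s²ₚ = 1049023.27 / 302 = 3473.587... → 3473.6.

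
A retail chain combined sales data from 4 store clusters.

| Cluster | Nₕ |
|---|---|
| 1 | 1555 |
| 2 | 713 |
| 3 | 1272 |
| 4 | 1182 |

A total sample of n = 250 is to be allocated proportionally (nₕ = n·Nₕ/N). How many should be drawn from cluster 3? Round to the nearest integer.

Share of cluster 3 = 1272/4722 = 0.26938.
Allocate 250 × 0.26938 = 67.344... → 67.

67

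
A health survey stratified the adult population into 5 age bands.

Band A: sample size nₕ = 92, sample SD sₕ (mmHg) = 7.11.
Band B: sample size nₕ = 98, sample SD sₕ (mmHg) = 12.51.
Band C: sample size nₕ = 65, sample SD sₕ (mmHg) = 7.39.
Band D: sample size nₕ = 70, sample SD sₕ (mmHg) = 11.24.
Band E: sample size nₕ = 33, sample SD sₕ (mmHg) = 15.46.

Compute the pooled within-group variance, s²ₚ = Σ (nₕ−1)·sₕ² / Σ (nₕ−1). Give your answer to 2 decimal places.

A: (92−1)·7.11² = 91·50.5521 = 4600.2411
B: (98−1)·12.51² = 97·156.5001 = 15180.5097
C: (65−1)·7.39² = 64·54.6121 = 3495.1744
D: (70−1)·11.24² = 69·126.3376 = 8717.2944
E: (33−1)·15.46² = 32·239.0116 = 7648.3712
Numerator = 39641.5908; denominator = Σ(nₕ−1) = 353.
s²ₚ = 39641.5908/353 = 112.2991... → 112.30.

112.30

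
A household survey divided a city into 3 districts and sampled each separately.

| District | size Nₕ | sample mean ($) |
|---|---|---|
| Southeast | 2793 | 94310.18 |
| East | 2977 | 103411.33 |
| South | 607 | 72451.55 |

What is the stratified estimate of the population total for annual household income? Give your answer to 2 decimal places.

Estimate total by summing Nₕ·x̄ₕ over strata.
2793·94310.18 + 2977·103411.33 + 607·72451.55 = 263408332.74 + 307855529.41 + 43978090.85 = 615241953.00.

615241953.00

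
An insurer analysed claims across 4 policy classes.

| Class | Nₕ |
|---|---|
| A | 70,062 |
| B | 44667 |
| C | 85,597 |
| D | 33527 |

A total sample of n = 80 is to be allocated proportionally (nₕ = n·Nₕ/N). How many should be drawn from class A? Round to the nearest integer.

N = 70062 + 44667 + 85597 + 33527 = 233853.
n_A = 80·70062/233853 = 23.968... → 24.

24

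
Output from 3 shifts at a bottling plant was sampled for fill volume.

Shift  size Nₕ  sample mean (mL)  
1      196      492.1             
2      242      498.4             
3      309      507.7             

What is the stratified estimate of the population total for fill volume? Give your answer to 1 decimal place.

1: 196·492.1 = 96451.6
2: 242·498.4 = 120612.8
3: 309·507.7 = 156879.3
τ̂ = Σ Nₕx̄ₕ = 373943.7.

373943.7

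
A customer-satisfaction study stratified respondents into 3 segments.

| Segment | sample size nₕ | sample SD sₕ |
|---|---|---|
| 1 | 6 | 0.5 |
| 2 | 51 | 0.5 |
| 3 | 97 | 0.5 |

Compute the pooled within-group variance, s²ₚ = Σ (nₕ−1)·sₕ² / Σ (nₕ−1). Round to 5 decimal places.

0.25000

1: (6−1)·0.5² = 5·0.25 = 1.25
2: (51−1)·0.5² = 50·0.25 = 12.5
3: (97−1)·0.5² = 96·0.25 = 24
Numerator = 37.75; denominator = Σ(nₕ−1) = 151.
s²ₚ = 37.75/151 = 0.25 → 0.25000.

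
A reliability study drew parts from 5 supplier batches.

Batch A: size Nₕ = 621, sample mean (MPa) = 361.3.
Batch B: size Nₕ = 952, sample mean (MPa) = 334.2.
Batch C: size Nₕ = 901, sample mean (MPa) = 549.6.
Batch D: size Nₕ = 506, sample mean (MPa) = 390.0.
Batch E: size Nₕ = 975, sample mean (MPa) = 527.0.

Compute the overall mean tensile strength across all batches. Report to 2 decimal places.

N = 3955; weights Wₕ = Nₕ/N = (0.1570, 0.2407, 0.2278, 0.1279, 0.2465).
x̄_st = Σ Wₕ·x̄ₕ = 0.1570·361.3 + 0.2407·334.2 + 0.2278·549.6 + 0.1279·390.0 + 0.2465·527.0 ≈ 442.1948...
→ 442.19.

442.19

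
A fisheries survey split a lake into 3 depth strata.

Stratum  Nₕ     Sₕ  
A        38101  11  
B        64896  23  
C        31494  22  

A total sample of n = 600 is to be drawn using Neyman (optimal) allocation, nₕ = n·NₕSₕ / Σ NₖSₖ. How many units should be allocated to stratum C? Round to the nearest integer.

160

A: NₕSₕ = 38101·11 = 419111
B: NₕSₕ = 64896·23 = 1492608
C: NₕSₕ = 31494·22 = 692868
Σ NₕSₕ = 2604587.
n_C = 600·692868/2604587 = 159.611... → 160.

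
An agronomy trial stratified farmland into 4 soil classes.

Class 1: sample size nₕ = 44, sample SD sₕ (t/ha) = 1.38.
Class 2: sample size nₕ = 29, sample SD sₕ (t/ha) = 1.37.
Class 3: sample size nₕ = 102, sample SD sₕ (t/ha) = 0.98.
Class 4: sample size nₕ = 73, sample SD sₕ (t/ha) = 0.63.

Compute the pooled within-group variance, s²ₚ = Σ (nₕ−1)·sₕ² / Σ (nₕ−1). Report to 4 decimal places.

1.0657

1: (44−1)·1.38² = 43·1.9044 = 81.8892
2: (29−1)·1.37² = 28·1.8769 = 52.5532
3: (102−1)·0.98² = 101·0.9604 = 97.0004
4: (73−1)·0.63² = 72·0.3969 = 28.5768
Numerator = 260.0196; denominator = Σ(nₕ−1) = 244.
s²ₚ = 260.0196/244 = 1.065654... → 1.0657.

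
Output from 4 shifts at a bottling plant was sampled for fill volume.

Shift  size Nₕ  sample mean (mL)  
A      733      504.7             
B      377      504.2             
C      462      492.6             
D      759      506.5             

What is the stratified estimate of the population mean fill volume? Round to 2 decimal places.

N = 733 + 377 + 462 + 759 = 2331.
The stratified mean weights each stratum mean by its population share Nₕ/N.
Σ Nₕx̄ₕ = 733·504.7 + 377·504.2 + 462·492.6 + 759·506.5 = 369945.1 + 190083.4 + 227581.2 + 384433.5 = 1172043.2.
Divide by N: 1172043.2 / 2331 = 502.8070... → 502.81.

502.81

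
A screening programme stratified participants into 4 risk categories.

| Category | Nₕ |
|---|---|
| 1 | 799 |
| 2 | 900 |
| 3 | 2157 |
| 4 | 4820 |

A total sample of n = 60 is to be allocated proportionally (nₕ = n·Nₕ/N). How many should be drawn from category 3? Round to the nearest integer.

15

Share of category 3 = 2157/8676 = 0.24862.
Allocate 60 × 0.24862 = 14.917... → 15.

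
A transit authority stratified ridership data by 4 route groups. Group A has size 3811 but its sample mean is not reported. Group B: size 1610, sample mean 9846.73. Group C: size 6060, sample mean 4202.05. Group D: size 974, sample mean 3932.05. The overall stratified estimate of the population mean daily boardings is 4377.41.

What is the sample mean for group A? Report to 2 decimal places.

Σ Nₕx̄ₕ = N·μ, so 3811·x̄_A = 12455·4377.41 − (1610·9846.73 + 6060·4202.05 + 974·3932.05).
= 54520641.55 − 45147475 = 9373166.55.
x̄_A = 9373166.55 / 3811 = 2459.5032... → 2459.50.

2459.50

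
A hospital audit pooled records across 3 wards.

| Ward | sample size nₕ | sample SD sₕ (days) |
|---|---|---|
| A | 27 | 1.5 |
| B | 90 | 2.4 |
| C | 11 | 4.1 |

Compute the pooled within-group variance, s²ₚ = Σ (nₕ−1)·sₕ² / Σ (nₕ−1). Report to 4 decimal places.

A: (27−1)·1.5² = 26·2.25 = 58.5
B: (90−1)·2.4² = 89·5.76 = 512.64
C: (11−1)·4.1² = 10·16.81 = 168.1
Numerator = 739.24; denominator = Σ(nₕ−1) = 125.
s²ₚ = 739.24/125 = 5.91392 → 5.9139.

5.9139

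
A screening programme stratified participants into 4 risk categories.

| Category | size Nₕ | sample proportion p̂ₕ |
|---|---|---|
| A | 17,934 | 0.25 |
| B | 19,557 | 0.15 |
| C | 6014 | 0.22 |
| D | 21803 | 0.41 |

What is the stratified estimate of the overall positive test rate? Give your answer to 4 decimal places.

Wₕ = Nₕ/N with N = 65308: 0.2746, 0.2995, 0.0921, 0.3338.
p̂_st = 0.2746·0.25 + 0.2995·0.15 + 0.0921·0.22 + 0.3338·0.41 ≈ 0.270707... → 0.2707.

0.2707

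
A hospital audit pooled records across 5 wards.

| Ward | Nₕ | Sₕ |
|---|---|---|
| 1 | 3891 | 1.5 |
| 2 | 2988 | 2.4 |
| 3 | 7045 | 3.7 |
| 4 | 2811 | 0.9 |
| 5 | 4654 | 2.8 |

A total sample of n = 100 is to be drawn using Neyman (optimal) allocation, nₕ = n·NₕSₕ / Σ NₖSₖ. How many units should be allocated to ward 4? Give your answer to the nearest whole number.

5

Σ NₕSₕ = 3891·1.5 + 2988·2.4 + 7045·3.7 + 2811·0.9 + 4654·2.8 = 54635.3.
Share for 4: 2529.9/54635.3 = 0.04631.
n_4 = 100 × 0.04631 = 4.631... → 5.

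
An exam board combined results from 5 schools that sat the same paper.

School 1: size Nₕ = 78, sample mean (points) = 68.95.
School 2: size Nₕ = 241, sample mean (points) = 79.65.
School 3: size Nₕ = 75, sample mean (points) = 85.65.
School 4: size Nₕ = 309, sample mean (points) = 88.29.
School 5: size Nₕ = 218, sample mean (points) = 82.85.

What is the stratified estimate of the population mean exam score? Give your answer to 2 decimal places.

82.89

x̄_st = (Σ Nₕx̄ₕ) / (Σ Nₕ) = (78·68.95 + 241·79.65 + 75·85.65 + 309·88.29 + 218·82.85) / 921
= 76340.41 / 921 = 82.8886... → 82.89.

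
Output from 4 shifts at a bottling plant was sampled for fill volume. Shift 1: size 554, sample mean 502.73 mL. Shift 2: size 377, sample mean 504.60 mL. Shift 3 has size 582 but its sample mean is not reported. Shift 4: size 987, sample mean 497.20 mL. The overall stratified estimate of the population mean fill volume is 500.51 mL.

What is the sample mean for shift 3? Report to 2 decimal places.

501.36

Σ Nₕx̄ₕ = N·μ, so 582·x̄_3 = 2500·500.51 − (554·502.73 + 377·504.60 + 987·497.20).
= 1251275 − 959483.02 = 291791.98.
x̄_3 = 291791.98 / 582 = 501.3608... → 501.36.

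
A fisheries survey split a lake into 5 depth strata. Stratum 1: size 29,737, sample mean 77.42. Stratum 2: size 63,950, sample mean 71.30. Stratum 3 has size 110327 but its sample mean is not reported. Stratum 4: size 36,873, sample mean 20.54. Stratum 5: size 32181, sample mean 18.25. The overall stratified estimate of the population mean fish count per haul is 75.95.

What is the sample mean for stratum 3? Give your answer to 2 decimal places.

N = 29737 + 63950 + 110327 + 36873 + 32181 = 273068.
Overall total = μ·N = 75.95·273068 = 20739514.6.
Subtract the known strata: 29737·77.42 + 63950·71.30 + 36873·20.54 + 32181·18.25 = 8206548.21.
Remaining total for stratum 3: 20739514.6 − 8206548.21 = 12532966.39.
Divide by its size: 12532966.39 / 110327 = 113.5984... → 113.60.

113.60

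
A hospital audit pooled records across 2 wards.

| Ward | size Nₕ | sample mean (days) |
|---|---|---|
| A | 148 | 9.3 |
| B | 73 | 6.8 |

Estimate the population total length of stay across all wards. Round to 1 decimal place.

Estimate total by summing Nₕ·x̄ₕ over strata.
148·9.3 + 73·6.8 = 1376.4 + 496.4 = 1872.8.

1872.8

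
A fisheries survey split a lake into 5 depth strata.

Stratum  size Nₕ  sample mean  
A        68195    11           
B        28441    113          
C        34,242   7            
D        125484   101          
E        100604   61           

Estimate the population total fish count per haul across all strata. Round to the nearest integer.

Population total = Σ Nₕ·x̄ₕ (each stratum's size times its mean).
68195·11 + 28441·113 + 34242·7 + 125484·101 + 100604·61 = 750145 + 3213833 + 239694 + 12673884 + 6136844 = 23014400.

23014400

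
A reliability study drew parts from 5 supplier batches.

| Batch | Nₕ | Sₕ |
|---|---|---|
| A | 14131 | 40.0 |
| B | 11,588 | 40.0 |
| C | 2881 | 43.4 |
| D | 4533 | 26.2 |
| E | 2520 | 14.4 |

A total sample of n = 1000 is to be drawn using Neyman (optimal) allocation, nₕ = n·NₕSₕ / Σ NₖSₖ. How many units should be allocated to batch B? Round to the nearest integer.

354

A: NₕSₕ = 14131·40.0 = 565240
B: NₕSₕ = 11588·40.0 = 463520
C: NₕSₕ = 2881·43.4 = 125035.4
D: NₕSₕ = 4533·26.2 = 118764.6
E: NₕSₕ = 2520·14.4 = 36288
Σ NₕSₕ = 1308848.
n_B = 1000·463520/1308848 = 354.143... → 354.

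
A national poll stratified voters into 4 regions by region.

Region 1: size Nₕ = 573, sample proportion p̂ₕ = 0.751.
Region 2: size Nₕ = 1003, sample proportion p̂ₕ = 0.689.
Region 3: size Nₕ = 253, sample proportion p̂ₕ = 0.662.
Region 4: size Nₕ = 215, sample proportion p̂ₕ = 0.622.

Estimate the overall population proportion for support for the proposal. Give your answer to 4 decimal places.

0.6960

Wₕ = Nₕ/N with N = 2044: 0.2803, 0.4907, 0.1238, 0.1052.
p̂_st = 0.2803·0.751 + 0.4907·0.689 + 0.1238·0.662 + 0.1052·0.622 ≈ 0.695991... → 0.6960.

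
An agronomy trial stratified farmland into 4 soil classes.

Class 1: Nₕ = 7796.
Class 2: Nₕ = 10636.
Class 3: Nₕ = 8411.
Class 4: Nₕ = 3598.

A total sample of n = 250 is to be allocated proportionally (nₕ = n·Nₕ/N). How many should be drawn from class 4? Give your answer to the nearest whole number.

Share of class 4 = 3598/30441 = 0.11820.
Allocate 250 × 0.11820 = 29.549... → 30.

30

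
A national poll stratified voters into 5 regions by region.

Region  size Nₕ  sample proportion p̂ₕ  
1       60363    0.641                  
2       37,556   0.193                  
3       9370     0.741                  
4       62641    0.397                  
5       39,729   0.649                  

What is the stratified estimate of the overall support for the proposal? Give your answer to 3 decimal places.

0.494

Wₕ = Nₕ/N with N = 209659: 0.2879, 0.1791, 0.0447, 0.2988, 0.1895.
p̂_st = 0.2879·0.641 + 0.1791·0.193 + 0.0447·0.741 + 0.2988·0.397 + 0.1895·0.649 ≈ 0.49383... → 0.494.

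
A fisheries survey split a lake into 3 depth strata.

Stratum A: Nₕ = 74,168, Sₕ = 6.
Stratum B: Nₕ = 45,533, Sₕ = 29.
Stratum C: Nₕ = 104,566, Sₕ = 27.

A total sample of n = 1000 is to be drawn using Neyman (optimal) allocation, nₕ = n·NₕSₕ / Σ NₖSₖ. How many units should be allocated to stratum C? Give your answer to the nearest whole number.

A: NₕSₕ = 74168·6 = 445008
B: NₕSₕ = 45533·29 = 1320457
C: NₕSₕ = 104566·27 = 2823282
Σ NₕSₕ = 4588747.
n_C = 1000·2823282/4588747 = 615.262... → 615.

615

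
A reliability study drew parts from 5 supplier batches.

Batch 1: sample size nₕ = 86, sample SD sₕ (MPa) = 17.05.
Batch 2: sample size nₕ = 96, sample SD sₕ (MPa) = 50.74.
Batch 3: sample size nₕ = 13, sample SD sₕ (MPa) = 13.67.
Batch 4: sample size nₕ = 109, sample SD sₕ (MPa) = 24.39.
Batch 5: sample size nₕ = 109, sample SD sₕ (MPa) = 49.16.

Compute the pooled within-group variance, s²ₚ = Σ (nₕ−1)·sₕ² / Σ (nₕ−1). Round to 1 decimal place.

Degrees of freedom: 85 + 95 + 12 + 108 + 108 = 408.
Σ(nₕ−1)sₕ² = 85·290.7025 + 95·2574.5476 + 12·186.8689 + 108·594.8721 + 108·2416.7056 = 596784.5529.
s²ₚ = 596784.5529 / 408 = 1462.707... → 1462.7.

1462.7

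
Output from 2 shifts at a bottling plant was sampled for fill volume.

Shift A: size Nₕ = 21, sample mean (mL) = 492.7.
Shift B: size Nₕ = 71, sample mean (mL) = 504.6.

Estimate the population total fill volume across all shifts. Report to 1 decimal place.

46173.3

A: 21·492.7 = 10346.7
B: 71·504.6 = 35826.6
τ̂ = Σ Nₕx̄ₕ = 46173.3.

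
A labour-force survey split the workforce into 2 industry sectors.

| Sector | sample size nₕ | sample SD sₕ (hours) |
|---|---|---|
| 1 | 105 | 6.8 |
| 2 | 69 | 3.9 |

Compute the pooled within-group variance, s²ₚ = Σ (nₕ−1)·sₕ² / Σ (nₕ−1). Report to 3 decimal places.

1: (105−1)·6.8² = 104·46.24 = 4808.96
2: (69−1)·3.9² = 68·15.21 = 1034.28
Numerator = 5843.24; denominator = Σ(nₕ−1) = 172.
s²ₚ = 5843.24/172 = 33.97233... → 33.972.

33.972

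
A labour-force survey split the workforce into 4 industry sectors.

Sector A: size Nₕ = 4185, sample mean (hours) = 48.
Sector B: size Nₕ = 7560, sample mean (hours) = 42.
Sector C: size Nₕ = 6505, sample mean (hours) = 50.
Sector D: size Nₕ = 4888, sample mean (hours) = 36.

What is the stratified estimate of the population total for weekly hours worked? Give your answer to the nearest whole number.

1019618

Estimate total by summing Nₕ·x̄ₕ over strata.
4185·48 + 7560·42 + 6505·50 + 4888·36 = 200880 + 317520 + 325250 + 175968 = 1019618.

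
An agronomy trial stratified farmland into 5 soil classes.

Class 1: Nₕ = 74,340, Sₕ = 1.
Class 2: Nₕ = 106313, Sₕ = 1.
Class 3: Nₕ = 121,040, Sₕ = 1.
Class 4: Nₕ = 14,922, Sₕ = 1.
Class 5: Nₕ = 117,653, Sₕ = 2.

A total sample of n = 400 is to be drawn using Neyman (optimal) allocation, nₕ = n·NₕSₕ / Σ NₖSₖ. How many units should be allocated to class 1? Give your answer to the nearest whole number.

Σ NₕSₕ = 74340·1 + 106313·1 + 121040·1 + 14922·1 + 117653·2 = 551921.
Share for 1: 74340/551921 = 0.13469.
n_1 = 400 × 0.13469 = 53.877... → 54.

54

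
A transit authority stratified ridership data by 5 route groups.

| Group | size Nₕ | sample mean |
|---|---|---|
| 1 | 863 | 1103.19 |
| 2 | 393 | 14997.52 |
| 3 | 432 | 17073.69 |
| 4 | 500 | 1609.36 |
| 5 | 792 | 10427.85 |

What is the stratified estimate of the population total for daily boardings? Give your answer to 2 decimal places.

Estimate total by summing Nₕ·x̄ₕ over strata.
863·1103.19 + 393·14997.52 + 432·17073.69 + 500·1609.36 + 792·10427.85 = 952052.97 + 5894025.36 + 7375834.08 + 804680 + 8258857.2 = 23285449.61.

23285449.61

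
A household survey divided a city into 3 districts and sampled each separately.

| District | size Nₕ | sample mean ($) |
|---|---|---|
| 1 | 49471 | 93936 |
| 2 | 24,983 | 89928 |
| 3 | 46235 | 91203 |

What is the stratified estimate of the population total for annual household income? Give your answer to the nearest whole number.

11110549785

1: 49471·93936 = 4647107856
2: 24983·89928 = 2246671224
3: 46235·91203 = 4216770705
τ̂ = Σ Nₕx̄ₕ = 11110549785.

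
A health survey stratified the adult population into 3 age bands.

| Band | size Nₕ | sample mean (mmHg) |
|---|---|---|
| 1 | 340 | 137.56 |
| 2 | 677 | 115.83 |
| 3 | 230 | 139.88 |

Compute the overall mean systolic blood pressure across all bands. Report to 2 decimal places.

N = 340 + 677 + 230 = 1247.
Overall mean = Σ (Nₕ/N)·x̄ₕ — weight by population share, not a simple average.
Σ Nₕx̄ₕ = 340·137.56 + 677·115.83 + 230·139.88 = 46770.4 + 78416.91 + 32172.4 = 157359.71.
Divide by N: 157359.71 / 1247 = 126.1906... → 126.19.

126.19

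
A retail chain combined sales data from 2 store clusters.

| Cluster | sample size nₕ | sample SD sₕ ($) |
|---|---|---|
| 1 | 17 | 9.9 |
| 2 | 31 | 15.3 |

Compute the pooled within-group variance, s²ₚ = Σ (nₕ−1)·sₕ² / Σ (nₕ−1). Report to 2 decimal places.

1: (17−1)·9.9² = 16·98.01 = 1568.16
2: (31−1)·15.3² = 30·234.09 = 7022.7
Numerator = 8590.86; denominator = Σ(nₕ−1) = 46.
s²ₚ = 8590.86/46 = 186.7578... → 186.76.

186.76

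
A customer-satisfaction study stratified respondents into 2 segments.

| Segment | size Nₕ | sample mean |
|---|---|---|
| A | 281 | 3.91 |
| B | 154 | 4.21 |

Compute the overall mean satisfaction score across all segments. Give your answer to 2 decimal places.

N = 435; weights Wₕ = Nₕ/N = (0.6460, 0.3540).
x̄_st = Σ Wₕ·x̄ₕ = 0.6460·3.91 + 0.3540·4.21 ≈ 4.0162...
→ 4.02.

4.02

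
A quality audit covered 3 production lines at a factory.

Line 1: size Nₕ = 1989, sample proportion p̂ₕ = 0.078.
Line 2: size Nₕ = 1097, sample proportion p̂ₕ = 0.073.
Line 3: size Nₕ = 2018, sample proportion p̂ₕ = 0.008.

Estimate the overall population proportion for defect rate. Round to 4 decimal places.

N = 1989 + 1097 + 2018 = 5104.
Overall proportion = Σ (Nₕ/N)·p̂ₕ.
Σ Nₕp̂ₕ = 155.142 + 80.081 + 16.144 = 251.367.
251.367 / 5104 = 0.049249... → 0.0492.

0.0492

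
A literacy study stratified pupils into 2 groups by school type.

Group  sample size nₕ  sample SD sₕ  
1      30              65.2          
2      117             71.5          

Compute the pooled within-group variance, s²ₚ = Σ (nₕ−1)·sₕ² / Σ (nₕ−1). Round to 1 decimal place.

4940.0

1: (30−1)·65.2² = 29·4251.04 = 123280.16
2: (117−1)·71.5² = 116·5112.25 = 593021
Numerator = 716301.16; denominator = Σ(nₕ−1) = 145.
s²ₚ = 716301.16/145 = 4940.008 → 4940.0.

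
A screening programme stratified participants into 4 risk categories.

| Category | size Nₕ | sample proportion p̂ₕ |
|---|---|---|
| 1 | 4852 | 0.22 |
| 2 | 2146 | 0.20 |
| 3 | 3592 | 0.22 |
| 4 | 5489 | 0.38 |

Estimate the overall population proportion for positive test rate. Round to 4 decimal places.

0.2720

N = 4852 + 2146 + 3592 + 5489 = 16079.
Overall proportion = Σ (Nₕ/N)·p̂ₕ.
Σ Nₕp̂ₕ = 1067.44 + 429.2 + 790.24 + 2085.82 = 4372.7.
4372.7 / 16079 = 0.271951... → 0.2720.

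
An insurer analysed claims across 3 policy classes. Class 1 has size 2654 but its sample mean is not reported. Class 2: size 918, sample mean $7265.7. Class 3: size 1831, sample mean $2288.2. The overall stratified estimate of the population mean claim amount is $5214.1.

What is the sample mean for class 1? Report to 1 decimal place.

Σ Nₕx̄ₕ = N·μ, so 2654·x̄_1 = 5403·5214.1 − (918·7265.7 + 1831·2288.2).
= 28171782.3 − 10859606.8 = 17312175.5.
x̄_1 = 17312175.5 / 2654 = 6523.050... → 6523.1.

6523.1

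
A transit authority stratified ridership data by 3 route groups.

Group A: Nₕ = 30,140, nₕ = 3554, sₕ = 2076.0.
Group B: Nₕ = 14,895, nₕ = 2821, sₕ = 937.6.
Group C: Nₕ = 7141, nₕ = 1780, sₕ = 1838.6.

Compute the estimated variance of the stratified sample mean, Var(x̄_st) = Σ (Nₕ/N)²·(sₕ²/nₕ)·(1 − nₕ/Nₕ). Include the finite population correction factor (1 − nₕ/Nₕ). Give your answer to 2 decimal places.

404.23

N = 52176. Term for each stratum: Wₕ²sₕ²/nₕ·(1−nₕ/Nₕ).
Var(x̄_st) = 356.93732 + 20.58649 + 26.70655 = 404.23036 → 404.23.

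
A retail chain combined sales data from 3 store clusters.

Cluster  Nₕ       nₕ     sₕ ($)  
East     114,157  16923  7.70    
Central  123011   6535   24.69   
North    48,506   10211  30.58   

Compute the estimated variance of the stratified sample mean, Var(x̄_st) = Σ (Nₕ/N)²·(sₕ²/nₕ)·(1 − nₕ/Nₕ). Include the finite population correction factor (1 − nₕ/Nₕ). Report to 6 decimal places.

N = 285674; Wₕ = Nₕ/N.
cluster East: (114157/285674)²·7.70²/16923·(1 − 16923/114157) = 0.000476522
cluster Central: (123011/285674)²·24.69²/6535·(1 − 6535/123011) = 0.016377045
cluster North: (48506/285674)²·30.58²/10211·(1 − 10211/48506) = 0.002084504
Sum = 0.018938072 → 0.018938.

0.018938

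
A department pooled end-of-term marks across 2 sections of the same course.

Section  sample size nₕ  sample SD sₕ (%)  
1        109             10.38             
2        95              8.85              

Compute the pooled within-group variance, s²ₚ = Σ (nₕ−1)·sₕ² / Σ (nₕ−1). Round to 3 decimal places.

1: (109−1)·10.38² = 108·107.7444 = 11636.3952
2: (95−1)·8.85² = 94·78.3225 = 7362.315
Numerator = 18998.7102; denominator = Σ(nₕ−1) = 202.
s²ₚ = 18998.7102/202 = 94.05302... → 94.053.

94.053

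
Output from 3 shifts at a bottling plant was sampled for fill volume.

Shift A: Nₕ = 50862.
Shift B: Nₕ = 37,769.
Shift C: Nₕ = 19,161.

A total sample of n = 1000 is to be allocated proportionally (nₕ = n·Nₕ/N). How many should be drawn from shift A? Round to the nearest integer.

Share of shift A = 50862/107792 = 0.47185.
Allocate 1000 × 0.47185 = 471.853... → 472.

472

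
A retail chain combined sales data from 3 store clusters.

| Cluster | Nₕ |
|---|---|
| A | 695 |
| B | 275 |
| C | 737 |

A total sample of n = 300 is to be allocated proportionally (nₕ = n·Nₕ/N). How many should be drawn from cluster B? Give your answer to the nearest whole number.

Share of cluster B = 275/1707 = 0.16110.
Allocate 300 × 0.16110 = 48.330... → 48.

48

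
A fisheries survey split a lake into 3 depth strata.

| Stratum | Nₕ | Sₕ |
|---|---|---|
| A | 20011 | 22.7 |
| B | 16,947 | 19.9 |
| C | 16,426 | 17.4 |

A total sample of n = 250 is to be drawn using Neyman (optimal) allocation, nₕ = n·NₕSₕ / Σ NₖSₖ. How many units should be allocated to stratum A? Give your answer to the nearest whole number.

Σ NₕSₕ = 20011·22.7 + 16947·19.9 + 16426·17.4 = 1077307.4.
Share for A: 454249.7/1077307.4 = 0.42165.
n_A = 250 × 0.42165 = 105.413... → 105.

105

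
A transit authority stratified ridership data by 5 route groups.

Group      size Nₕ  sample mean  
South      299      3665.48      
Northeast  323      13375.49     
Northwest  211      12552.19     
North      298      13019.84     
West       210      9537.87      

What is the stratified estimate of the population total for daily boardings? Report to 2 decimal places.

13947638.90

South: 299·3665.48 = 1095978.52
Northeast: 323·13375.49 = 4320283.27
Northwest: 211·12552.19 = 2648512.09
North: 298·13019.84 = 3879912.32
West: 210·9537.87 = 2002952.7
τ̂ = Σ Nₕx̄ₕ = 13947638.90.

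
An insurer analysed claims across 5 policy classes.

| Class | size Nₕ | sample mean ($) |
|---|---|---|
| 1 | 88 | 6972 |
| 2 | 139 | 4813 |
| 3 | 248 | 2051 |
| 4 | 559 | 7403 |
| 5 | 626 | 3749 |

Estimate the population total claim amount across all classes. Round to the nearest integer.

8276342

Estimate total by summing Nₕ·x̄ₕ over strata.
88·6972 + 139·4813 + 248·2051 + 559·7403 + 626·3749 = 613536 + 669007 + 508648 + 4138277 + 2346874 = 8276342.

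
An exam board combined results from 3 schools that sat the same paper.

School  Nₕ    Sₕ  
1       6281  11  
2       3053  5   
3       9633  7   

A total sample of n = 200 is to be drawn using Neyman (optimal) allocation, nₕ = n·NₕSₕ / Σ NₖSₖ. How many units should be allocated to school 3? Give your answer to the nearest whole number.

1: NₕSₕ = 6281·11 = 69091
2: NₕSₕ = 3053·5 = 15265
3: NₕSₕ = 9633·7 = 67431
Σ NₕSₕ = 151787.
n_3 = 200·67431/151787 = 88.850... → 89.

89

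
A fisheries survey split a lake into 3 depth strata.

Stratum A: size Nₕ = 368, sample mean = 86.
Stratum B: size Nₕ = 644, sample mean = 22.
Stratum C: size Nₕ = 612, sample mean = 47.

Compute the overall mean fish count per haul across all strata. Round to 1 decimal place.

45.9

N = 368 + 644 + 612 = 1624.
The stratified mean weights each stratum mean by its population share Nₕ/N.
Σ Nₕx̄ₕ = 368·86 + 644·22 + 612·47 = 31648 + 14168 + 28764 = 74580.
Divide by N: 74580 / 1624 = 45.924... → 45.9.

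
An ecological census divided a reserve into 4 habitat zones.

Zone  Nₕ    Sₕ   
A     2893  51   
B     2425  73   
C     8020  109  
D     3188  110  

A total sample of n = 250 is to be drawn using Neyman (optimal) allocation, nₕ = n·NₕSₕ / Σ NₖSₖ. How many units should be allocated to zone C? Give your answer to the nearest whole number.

141

Σ NₕSₕ = 2893·51 + 2425·73 + 8020·109 + 3188·110 = 1549428.
Share for C: 874180/1549428 = 0.56420.
n_C = 250 × 0.56420 = 141.049... → 141.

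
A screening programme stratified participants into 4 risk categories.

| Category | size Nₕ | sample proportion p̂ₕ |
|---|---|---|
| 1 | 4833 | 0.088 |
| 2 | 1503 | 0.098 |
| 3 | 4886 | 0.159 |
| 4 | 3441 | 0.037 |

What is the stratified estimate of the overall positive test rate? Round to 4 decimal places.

N = 4833 + 1503 + 4886 + 3441 = 14663.
Overall proportion = Σ (Nₕ/N)·p̂ₕ.
Σ Nₕp̂ₕ = 425.304 + 147.294 + 776.874 + 127.317 = 1476.789.
1476.789 / 14663 = 0.100715... → 0.1007.

0.1007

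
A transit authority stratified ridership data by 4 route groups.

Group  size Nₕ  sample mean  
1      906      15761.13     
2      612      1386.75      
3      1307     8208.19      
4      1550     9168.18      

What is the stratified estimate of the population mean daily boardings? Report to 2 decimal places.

9158.18

N = 906 + 612 + 1307 + 1550 = 4375.
Overall mean = Σ (Nₕ/N)·x̄ₕ — weight by population share, not a simple average.
Σ Nₕx̄ₕ = 906·15761.13 + 612·1386.75 + 1307·8208.19 + 1550·9168.18 = 14279583.78 + 848691 + 10728104.33 + 14210679 = 40067058.11.
Divide by N: 40067058.11 / 4375 = 9158.1847... → 9158.18.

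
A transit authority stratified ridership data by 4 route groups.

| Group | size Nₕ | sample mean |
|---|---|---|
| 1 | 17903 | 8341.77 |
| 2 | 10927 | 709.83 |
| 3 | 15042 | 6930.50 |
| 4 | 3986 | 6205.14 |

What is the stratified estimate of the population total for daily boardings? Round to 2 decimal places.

1: 17903·8341.77 = 149342708.31
2: 10927·709.83 = 7756312.41
3: 15042·6930.50 = 104248581
4: 3986·6205.14 = 24733688.04
τ̂ = Σ Nₕx̄ₕ = 286081289.76.

286081289.76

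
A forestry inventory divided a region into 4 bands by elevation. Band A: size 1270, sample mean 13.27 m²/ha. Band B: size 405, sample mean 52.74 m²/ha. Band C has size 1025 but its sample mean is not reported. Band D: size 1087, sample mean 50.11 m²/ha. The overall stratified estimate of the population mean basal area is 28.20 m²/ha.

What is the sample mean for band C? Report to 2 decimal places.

Σ Nₕx̄ₕ = N·μ, so 1025·x̄_C = 3787·28.20 − (1270·13.27 + 405·52.74 + 1087·50.11).
= 106793.4 − 92682.17 = 14111.23.
x̄_C = 14111.23 / 1025 = 13.7671... → 13.77.

13.77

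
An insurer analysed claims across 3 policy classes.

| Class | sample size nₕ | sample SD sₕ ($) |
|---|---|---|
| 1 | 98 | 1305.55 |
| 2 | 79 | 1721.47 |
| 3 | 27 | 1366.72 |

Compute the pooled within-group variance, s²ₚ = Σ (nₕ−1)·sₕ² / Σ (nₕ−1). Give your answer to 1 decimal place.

2214171.7

Degrees of freedom: 97 + 78 + 26 = 201.
Σ(nₕ−1)sₕ² = 97·1704460.8025 + 78·2963458.9609 + 26·1867923.5584 = 445048509.3111.
s²ₚ = 445048509.3111 / 201 = 2214171.688... → 2214171.7.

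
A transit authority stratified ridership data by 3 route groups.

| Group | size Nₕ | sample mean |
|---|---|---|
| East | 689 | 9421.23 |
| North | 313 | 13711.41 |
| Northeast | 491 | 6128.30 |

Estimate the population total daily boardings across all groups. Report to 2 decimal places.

East: 689·9421.23 = 6491227.47
North: 313·13711.41 = 4291671.33
Northeast: 491·6128.30 = 3008995.3
τ̂ = Σ Nₕx̄ₕ = 13791894.10.

13791894.10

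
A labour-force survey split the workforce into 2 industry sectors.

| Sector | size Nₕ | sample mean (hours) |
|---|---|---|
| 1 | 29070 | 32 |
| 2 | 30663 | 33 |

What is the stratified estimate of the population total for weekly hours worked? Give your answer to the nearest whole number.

1942119

1: 29070·32 = 930240
2: 30663·33 = 1011879
τ̂ = Σ Nₕx̄ₕ = 1942119.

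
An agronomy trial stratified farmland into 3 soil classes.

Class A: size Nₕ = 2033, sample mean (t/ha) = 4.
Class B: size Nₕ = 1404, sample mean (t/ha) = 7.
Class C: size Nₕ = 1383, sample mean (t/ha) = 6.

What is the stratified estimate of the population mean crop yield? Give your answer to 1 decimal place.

5.4

N = 2033 + 1404 + 1383 = 4820.
Weight each subgroup mean by Nₕ/N and sum.
Σ Nₕx̄ₕ = 2033·4 + 1404·7 + 1383·6 = 8132 + 9828 + 8298 = 26258.
Divide by N: 26258 / 4820 = 5.448... → 5.4.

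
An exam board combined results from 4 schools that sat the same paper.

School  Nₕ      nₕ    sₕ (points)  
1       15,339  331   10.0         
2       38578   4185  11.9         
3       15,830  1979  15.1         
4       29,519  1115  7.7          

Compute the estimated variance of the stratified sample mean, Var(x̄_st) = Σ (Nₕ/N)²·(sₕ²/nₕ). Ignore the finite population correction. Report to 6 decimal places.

0.019957

N = 99266; Wₕ = Nₕ/N.
school 1: (15339/99266)²·10.0²/331 = 0.007213816
school 2: (38578/99266)²·11.9²/4185 = 0.005110658
school 3: (15830/99266)²·15.1²/1979 = 0.002930009
school 4: (29519/99266)²·7.7²/1115 = 0.004702284
Sum = 0.019956766 → 0.019957.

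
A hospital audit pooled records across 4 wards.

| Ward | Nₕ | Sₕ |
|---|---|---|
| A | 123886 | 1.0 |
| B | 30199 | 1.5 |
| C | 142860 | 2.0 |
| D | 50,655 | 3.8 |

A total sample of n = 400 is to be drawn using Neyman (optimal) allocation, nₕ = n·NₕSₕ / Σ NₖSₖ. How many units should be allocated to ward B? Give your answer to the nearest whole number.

A: NₕSₕ = 123886·1.0 = 123886
B: NₕSₕ = 30199·1.5 = 45298.5
C: NₕSₕ = 142860·2.0 = 285720
D: NₕSₕ = 50655·3.8 = 192489
Σ NₕSₕ = 647393.5.
n_B = 400·45298.5/647393.5 = 27.988... → 28.

28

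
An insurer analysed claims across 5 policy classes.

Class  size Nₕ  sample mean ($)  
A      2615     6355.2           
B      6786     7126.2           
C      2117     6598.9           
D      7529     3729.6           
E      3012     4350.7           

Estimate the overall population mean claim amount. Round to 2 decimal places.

N = 2615 + 6786 + 2117 + 7529 + 3012 = 22059.
The stratified mean weights each stratum mean by its population share Nₕ/N.
Σ Nₕx̄ₕ = 2615·6355.2 + 6786·7126.2 + 2117·6598.9 + 7529·3729.6 + 3012·4350.7 = 16618848 + 48358393.2 + 13969871.3 + 28080158.4 + 13104308.4 = 120131579.3.
Divide by N: 120131579.3 / 22059 = 5445.9214... → 5445.92.

5445.92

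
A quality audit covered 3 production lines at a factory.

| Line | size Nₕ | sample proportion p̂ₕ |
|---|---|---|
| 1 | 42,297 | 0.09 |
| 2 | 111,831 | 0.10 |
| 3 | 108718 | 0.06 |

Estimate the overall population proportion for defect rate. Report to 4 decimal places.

0.0818

N = 42297 + 111831 + 108718 = 262846.
Overall proportion = Σ (Nₕ/N)·p̂ₕ.
Σ Nₕp̂ₕ = 3806.73 + 11183.1 + 6523.08 = 21512.91.
21512.91 / 262846 = 0.081846... → 0.0818.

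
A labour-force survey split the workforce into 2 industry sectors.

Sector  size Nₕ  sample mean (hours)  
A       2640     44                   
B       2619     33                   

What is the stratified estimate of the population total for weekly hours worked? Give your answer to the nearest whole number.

Population total = Σ Nₕ·x̄ₕ (each stratum's size times its mean).
2640·44 + 2619·33 = 116160 + 86427 = 202587.

202587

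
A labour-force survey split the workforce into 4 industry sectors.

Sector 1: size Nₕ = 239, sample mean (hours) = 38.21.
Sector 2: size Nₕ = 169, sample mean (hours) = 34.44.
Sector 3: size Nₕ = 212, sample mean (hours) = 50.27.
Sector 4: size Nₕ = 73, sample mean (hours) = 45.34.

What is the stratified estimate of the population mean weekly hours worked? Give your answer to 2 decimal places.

N = 693; weights Wₕ = Nₕ/N = (0.3449, 0.2439, 0.3059, 0.1053).
x̄_st = Σ Wₕ·x̄ₕ = 0.3449·38.21 + 0.2439·34.44 + 0.3059·50.27 + 0.1053·45.34 ≈ 41.7310...
→ 41.73.

41.73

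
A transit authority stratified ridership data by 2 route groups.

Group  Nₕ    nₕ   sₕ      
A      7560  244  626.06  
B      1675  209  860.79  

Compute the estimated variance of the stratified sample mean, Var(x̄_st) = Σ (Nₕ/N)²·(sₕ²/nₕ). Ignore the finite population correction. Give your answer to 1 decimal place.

1193.1

N = 9235. Term for each stratum: Wₕ²sₕ²/nₕ.
Var(x̄_st) = 1076.4947 + 116.6283 = 1193.1230 → 1193.1.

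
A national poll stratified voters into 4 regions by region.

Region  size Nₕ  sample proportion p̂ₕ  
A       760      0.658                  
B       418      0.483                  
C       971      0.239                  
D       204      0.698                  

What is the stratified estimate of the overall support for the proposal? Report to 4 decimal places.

Wₕ = Nₕ/N with N = 2353: 0.3230, 0.1776, 0.4127, 0.0867.
p̂_st = 0.3230·0.658 + 0.1776·0.483 + 0.4127·0.239 + 0.0867·0.698 ≈ 0.457473... → 0.4575.

0.4575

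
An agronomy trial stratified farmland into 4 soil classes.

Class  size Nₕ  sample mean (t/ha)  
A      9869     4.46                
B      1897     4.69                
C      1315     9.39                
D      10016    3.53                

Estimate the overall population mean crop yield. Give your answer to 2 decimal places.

4.36

x̄_st = (Σ Nₕx̄ₕ) / (Σ Nₕ) = (9869·4.46 + 1897·4.69 + 1315·9.39 + 10016·3.53) / 23097
= 100617 / 23097 = 4.3563... → 4.36.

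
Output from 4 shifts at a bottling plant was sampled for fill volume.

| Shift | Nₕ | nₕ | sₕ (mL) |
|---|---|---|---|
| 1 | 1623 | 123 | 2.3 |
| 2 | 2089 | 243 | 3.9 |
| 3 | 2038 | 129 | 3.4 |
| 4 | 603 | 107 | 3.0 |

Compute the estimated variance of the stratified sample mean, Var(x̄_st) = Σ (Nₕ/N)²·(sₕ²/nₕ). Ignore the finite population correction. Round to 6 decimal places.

0.019554

N = 6353; Wₕ = Nₕ/N.
shift 1: (1623/6353)²·2.3²/123 = 0.002806919
shift 2: (2089/6353)²·3.9²/243 = 0.006767716
shift 3: (2038/6353)²·3.4²/129 = 0.009221865
shift 4: (603/6353)²·3.0²/107 = 0.000757767
Sum = 0.019554267 → 0.019554.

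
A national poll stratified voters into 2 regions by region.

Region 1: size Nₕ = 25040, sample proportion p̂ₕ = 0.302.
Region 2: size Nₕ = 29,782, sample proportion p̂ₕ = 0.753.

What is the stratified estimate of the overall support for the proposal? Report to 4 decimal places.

Wₕ = Nₕ/N with N = 54822: 0.4568, 0.5432.
p̂_st = 0.4568·0.302 + 0.5432·0.753 ≈ 0.547005... → 0.5470.

0.5470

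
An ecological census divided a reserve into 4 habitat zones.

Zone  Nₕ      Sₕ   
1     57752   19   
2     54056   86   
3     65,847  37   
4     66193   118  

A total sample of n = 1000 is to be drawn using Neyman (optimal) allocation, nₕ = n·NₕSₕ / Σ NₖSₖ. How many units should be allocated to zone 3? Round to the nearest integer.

Σ NₕSₕ = 57752·19 + 54056·86 + 65847·37 + 66193·118 = 15993217.
Share for 3: 2436339/15993217 = 0.15234.
n_3 = 1000 × 0.15234 = 152.336... → 152.

152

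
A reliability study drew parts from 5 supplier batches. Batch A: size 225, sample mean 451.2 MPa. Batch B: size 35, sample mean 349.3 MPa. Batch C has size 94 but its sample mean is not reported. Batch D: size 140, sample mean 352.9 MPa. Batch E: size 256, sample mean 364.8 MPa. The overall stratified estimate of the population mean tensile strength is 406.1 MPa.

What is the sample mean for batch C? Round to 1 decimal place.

511.0

Σ Nₕx̄ₕ = N·μ, so 94·x̄_C = 750·406.1 − (225·451.2 + 35·349.3 + 140·352.9 + 256·364.8).
= 304575 − 256540.3 = 48034.7.
x̄_C = 48034.7 / 94 = 511.007... → 511.0.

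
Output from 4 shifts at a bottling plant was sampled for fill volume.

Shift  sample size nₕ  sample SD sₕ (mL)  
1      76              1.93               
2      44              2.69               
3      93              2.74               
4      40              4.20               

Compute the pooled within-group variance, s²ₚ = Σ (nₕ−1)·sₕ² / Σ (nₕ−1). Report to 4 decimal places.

7.9083

1: (76−1)·1.93² = 75·3.7249 = 279.3675
2: (44−1)·2.69² = 43·7.2361 = 311.1523
3: (93−1)·2.74² = 92·7.5076 = 690.6992
4: (40−1)·4.20² = 39·17.64 = 687.96
Numerator = 1969.179; denominator = Σ(nₕ−1) = 249.
s²ₚ = 1969.179/249 = 7.908349... → 7.9083.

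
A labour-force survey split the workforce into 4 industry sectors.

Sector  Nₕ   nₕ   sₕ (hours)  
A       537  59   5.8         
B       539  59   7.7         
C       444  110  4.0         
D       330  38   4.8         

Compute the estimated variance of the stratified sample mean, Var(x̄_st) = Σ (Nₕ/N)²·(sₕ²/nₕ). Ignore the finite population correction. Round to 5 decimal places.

N = 1850. Term for each stratum: Wₕ²sₕ²/nₕ.
Var(x̄_st) = 0.04804067 + 0.08530284 + 0.00837818 + 0.01929227 = 0.16101397 → 0.16101.

0.16101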